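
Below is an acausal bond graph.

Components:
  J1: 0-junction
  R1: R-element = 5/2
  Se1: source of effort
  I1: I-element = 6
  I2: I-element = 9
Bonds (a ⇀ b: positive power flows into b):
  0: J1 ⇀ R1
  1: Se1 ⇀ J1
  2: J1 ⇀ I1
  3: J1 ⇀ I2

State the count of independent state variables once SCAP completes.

β1 stroke at J1  (source Se1 imposes e)
β0 stroke at R1  (J1 effort already set via bond 1)
β2 stroke at I1  (0-jn J1 has e-setter on 1)
β3 stroke at I2  (common-e at J1 fixed by 1)

2  (I1, I2 all integral)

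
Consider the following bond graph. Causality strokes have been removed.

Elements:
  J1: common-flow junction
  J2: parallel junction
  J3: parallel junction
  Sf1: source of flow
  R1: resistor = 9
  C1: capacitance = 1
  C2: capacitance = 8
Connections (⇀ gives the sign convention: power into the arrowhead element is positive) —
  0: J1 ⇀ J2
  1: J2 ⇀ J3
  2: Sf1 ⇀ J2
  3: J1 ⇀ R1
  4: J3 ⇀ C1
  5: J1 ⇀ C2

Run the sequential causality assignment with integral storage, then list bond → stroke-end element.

b0 stroke→J1
b1 stroke→J2
b2 stroke→Sf1
b3 stroke→R1
b4 stroke→J3
b5 stroke→J1

β2 →Sf1  (Sf1 (Sf) sets flow on bond)
β4 →J3  (C1 outputs effort q/C1)
β1 →J2  (common-e at J3 fixed by 4)
β0 →J1  (common-e at J2 fixed by 1)
β5 →J1  (C2: C, integral causality)
β3 →R1  (J1: last free bond brings flow in)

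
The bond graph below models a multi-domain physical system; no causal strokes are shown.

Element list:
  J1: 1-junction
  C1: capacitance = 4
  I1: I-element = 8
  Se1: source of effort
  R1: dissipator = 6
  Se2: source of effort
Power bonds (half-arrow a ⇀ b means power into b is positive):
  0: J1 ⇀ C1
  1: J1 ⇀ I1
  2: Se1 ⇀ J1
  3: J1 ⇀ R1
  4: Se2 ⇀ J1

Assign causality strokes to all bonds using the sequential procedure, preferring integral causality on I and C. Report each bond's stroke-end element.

bond 2 stroke→J1  (Se1 (Se) sets effort on bond)
bond 4 stroke→J1  (Se2 fixes effort; stroke away)
bond 0 stroke→J1  (C1: C, integral causality)
bond 1 stroke→I1  (I1: I, integral causality)
bond 3 stroke→J1  (1-jn J1 has f-setter on 1)

bond 0 stroke at J1
bond 1 stroke at I1
bond 2 stroke at J1
bond 3 stroke at J1
bond 4 stroke at J1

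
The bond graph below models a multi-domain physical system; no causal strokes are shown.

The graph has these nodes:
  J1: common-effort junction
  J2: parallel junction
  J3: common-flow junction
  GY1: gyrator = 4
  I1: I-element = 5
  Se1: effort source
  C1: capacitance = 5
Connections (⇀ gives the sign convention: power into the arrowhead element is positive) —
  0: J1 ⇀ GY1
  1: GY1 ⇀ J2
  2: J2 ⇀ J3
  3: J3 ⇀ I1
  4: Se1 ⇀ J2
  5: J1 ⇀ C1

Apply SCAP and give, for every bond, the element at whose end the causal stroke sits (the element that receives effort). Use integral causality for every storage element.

bond 4 |J2  (Se1 (Se) sets effort on bond)
bond 1 |GY1  (0-jn J2 has e-setter on 4)
bond 2 |J3  (J2 effort already set via bond 4)
bond 3 |I1  (closing 1-jn rule on J3)
bond 0 |GY1  (GY GY1: same side as bond 1)
bond 5 |J1  (closing 0-jn rule on J1)

β0 stroke→GY1
β1 stroke→GY1
β2 stroke→J3
β3 stroke→I1
β4 stroke→J2
β5 stroke→J1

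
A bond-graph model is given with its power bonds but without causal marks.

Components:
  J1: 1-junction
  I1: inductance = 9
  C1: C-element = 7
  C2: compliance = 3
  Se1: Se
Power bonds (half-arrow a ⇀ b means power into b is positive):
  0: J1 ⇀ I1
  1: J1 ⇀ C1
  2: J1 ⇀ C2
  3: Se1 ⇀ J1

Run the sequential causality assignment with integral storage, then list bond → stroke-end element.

bond 0 stroke→I1
bond 1 stroke→J1
bond 2 stroke→J1
bond 3 stroke→J1

b3 stroke→J1  (Se1: effort source, stroke at far end)
b0 stroke→I1  (prefer integral on I1)
b1 stroke→J1  (common-f at J1 fixed by 0)
b2 stroke→J1  (1-jn J1 has f-setter on 0)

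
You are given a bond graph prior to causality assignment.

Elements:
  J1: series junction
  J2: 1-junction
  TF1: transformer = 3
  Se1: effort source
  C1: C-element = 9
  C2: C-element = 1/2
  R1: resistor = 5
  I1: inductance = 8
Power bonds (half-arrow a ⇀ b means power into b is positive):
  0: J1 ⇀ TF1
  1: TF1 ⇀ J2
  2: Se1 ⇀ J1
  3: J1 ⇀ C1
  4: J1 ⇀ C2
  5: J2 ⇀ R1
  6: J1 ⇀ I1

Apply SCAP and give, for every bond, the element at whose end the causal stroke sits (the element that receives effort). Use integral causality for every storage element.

#0 →J1
#1 →TF1
#2 →J1
#3 →J1
#4 →J1
#5 →J2
#6 →I1

β2 stroke at J1  (Se1: effort source, stroke at far end)
β3 stroke at J1  (C1 outputs effort q/C1)
β4 stroke at J1  (C2: C, integral causality)
β6 stroke at I1  (I1 outputs flow p/I1)
β0 stroke at J1  (J1 flow already set via bond 6)
β1 stroke at TF1  (TF TF1: opposite of bond 0)
β5 stroke at J2  (J2: bond 1 brought flow, rest push out)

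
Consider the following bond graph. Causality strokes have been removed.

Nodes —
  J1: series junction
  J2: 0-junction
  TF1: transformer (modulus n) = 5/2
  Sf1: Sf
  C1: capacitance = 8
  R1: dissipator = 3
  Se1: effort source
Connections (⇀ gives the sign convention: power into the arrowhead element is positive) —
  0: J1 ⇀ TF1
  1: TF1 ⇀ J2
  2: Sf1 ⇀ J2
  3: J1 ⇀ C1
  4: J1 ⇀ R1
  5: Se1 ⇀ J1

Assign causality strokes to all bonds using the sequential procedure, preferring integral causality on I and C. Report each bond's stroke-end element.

β0 |TF1
β1 |J2
β2 |Sf1
β3 |J1
β4 |J1
β5 |J1

#2 stroke at Sf1  (Sf1 (Sf) sets flow on bond)
#5 stroke at J1  (Se1 (Se) sets effort on bond)
#1 stroke at J2  (J2: last free bond brings effort in)
#0 stroke at TF1  (through TF1, causality passes straight; one stroke at TF1)
#3 stroke at J1  (1-jn J1 has f-setter on 0)
#4 stroke at J1  (J1 flow already set via bond 0)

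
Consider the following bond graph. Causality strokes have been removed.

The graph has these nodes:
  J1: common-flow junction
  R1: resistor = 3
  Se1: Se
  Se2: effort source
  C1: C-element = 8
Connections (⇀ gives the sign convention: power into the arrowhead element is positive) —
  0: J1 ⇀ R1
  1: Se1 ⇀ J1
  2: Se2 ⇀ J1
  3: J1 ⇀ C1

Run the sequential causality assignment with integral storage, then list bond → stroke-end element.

β1 stroke→J1  (Se1: effort source, stroke at far end)
β2 stroke→J1  (Se2 fixes effort; stroke away)
β3 stroke→J1  (C1 outputs effort q/C1)
β0 stroke→R1  (closing 1-jn rule on J1)

β0 stroke→R1
β1 stroke→J1
β2 stroke→J1
β3 stroke→J1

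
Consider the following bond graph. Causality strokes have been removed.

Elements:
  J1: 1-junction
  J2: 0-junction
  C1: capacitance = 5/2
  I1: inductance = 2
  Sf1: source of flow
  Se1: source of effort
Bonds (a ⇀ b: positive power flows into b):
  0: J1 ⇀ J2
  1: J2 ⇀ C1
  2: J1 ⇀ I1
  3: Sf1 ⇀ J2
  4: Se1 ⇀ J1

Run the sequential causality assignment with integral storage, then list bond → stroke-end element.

bond 0 stroke at J1
bond 1 stroke at J2
bond 2 stroke at I1
bond 3 stroke at Sf1
bond 4 stroke at J1

bond 3 →Sf1  (Sf1 fixes flow; stroke at Sf1)
bond 4 →J1  (source Se1 imposes e)
bond 1 →J2  (prefer integral on C1)
bond 0 →J1  (0-jn J2 has e-setter on 1)
bond 2 →I1  (only one flow-in slot at J1)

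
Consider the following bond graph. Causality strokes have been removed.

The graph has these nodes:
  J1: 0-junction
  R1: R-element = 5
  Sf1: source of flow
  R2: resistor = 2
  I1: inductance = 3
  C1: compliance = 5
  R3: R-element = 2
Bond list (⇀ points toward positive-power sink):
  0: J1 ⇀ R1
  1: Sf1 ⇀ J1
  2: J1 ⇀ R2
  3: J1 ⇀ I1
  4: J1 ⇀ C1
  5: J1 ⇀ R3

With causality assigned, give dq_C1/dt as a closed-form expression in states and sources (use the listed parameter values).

#1 |Sf1  (Sf1 (Sf) sets flow on bond)
#3 |I1  (I1 outputs flow p/I1)
#4 |J1  (C1 integral (e out))
#0 |R1  (J1 effort already set via bond 4)
#2 |R2  (common-e at J1 fixed by 4)
#5 |R3  (J1 effort already set via bond 4)

dq_C1/dt = F_Sf1 - p_I1/3 - 6*q_C1/25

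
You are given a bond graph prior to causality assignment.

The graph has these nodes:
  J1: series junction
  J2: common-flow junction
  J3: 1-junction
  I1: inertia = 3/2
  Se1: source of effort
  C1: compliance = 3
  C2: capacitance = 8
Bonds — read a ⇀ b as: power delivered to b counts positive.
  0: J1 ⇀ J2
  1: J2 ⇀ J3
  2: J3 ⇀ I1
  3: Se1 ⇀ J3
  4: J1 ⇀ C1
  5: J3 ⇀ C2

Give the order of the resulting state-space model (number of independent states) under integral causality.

bond 3 stroke at J3  (Se1 fixes effort; stroke away)
bond 2 stroke at I1  (I1 outputs flow p/I1)
bond 1 stroke at J3  (common-f at J3 fixed by 2)
bond 5 stroke at J3  (1-jn J3 has f-setter on 2)
bond 0 stroke at J2  (common-f at J2 fixed by 1)
bond 4 stroke at J1  (J1 flow already set via bond 0)

3  (C1, C2, I1 all integral)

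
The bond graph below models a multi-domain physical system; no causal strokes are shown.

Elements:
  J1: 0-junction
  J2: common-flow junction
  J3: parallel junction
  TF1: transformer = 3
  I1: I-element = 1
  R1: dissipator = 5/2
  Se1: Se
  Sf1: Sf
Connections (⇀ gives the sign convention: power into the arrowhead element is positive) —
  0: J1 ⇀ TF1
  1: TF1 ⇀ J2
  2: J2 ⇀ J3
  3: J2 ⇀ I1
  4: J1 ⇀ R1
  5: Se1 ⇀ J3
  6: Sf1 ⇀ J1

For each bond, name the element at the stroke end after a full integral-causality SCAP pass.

#5 →J3  (Se1 (Se) sets effort on bond)
#6 →Sf1  (Sf1 fixes flow; stroke at Sf1)
#2 →J2  (J3 effort already set via bond 5)
#3 →I1  (I1 outputs flow p/I1)
#1 →J2  (J2 flow already set via bond 3)
#0 →TF1  (TF1: transformer flips bond 1)
#4 →J1  (only one effort-in slot at J1)

b0 stroke→TF1
b1 stroke→J2
b2 stroke→J2
b3 stroke→I1
b4 stroke→J1
b5 stroke→J3
b6 stroke→Sf1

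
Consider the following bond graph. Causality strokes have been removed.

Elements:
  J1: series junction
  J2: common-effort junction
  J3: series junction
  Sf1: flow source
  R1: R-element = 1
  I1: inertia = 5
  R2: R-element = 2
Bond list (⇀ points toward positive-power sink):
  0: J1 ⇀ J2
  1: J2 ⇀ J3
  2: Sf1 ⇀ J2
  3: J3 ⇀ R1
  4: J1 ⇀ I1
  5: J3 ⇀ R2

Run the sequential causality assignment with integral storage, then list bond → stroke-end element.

β2 →Sf1  (Sf1: flow source, stroke at near end)
β4 →I1  (I1: I, integral causality)
β0 →J1  (1-jn J1 has f-setter on 4)
β1 →J2  (only one effort-in slot at J2)
β3 →J3  (J3 flow already set via bond 1)
β5 →J3  (J3: bond 1 brought flow, rest push out)

#0 stroke at J1
#1 stroke at J2
#2 stroke at Sf1
#3 stroke at J3
#4 stroke at I1
#5 stroke at J3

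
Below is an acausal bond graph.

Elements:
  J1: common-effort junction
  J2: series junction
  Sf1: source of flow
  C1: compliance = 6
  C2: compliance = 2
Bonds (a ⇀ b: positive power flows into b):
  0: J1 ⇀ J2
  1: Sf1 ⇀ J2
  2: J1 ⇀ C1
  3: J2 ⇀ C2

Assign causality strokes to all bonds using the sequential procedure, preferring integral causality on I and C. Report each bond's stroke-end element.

b1 |Sf1  (Sf1: flow source, stroke at near end)
b0 |J2  (1-jn J2 has f-setter on 1)
b3 |J2  (1-jn J2 has f-setter on 1)
b2 |J1  (only one effort-in slot at J1)

bond 0 →J2
bond 1 →Sf1
bond 2 →J1
bond 3 →J2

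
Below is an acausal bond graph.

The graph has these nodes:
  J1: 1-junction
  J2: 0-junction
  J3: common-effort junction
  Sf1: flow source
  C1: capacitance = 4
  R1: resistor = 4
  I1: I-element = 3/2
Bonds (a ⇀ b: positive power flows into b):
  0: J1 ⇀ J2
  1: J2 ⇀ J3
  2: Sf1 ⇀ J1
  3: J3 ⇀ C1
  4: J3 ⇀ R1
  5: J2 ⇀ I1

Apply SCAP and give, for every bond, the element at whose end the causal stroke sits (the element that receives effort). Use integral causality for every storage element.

β2 →Sf1  (Sf1 (Sf) sets flow on bond)
β0 →J1  (common-f at J1 fixed by 2)
β3 →J3  (C1 outputs effort q/C1)
β1 →J2  (J3 effort already set via bond 3)
β4 →R1  (J3 effort already set via bond 3)
β5 →I1  (J2: bond 1 brought effort, rest push out)

b0 →J1
b1 →J2
b2 →Sf1
b3 →J3
b4 →R1
b5 →I1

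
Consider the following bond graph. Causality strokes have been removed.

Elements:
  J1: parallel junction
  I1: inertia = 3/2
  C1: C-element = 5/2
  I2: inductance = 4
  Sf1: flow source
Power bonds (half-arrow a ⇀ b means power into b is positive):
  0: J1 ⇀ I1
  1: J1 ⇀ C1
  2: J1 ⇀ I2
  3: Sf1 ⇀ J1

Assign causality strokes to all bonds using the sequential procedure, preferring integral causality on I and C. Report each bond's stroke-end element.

bond 0 |I1
bond 1 |J1
bond 2 |I2
bond 3 |Sf1

β3 →Sf1  (Sf1: flow source, stroke at near end)
β0 →I1  (I1 outputs flow p/I1)
β1 →J1  (C1 integral (e out))
β2 →I2  (0-jn J1 has e-setter on 1)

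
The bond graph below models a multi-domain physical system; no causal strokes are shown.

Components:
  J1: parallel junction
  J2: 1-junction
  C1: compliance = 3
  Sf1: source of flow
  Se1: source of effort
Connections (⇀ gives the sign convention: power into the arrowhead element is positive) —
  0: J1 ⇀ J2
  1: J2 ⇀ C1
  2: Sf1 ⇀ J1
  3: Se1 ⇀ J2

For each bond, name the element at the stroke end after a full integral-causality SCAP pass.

b2 stroke→Sf1  (Sf1 (Sf) sets flow on bond)
b3 stroke→J2  (Se1: effort source, stroke at far end)
b0 stroke→J1  (closing 0-jn rule on J1)
b1 stroke→J2  (1-jn J2 has f-setter on 0)

b0 stroke at J1
b1 stroke at J2
b2 stroke at Sf1
b3 stroke at J2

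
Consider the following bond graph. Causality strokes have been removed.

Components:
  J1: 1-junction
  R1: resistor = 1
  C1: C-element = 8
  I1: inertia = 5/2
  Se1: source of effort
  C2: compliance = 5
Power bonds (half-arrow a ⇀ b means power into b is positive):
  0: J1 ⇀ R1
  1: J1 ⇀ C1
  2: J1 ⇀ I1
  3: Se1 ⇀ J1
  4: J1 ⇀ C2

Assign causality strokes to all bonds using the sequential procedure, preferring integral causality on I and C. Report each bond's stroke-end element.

#3 stroke→J1  (Se1 (Se) sets effort on bond)
#1 stroke→J1  (C1: C, integral causality)
#2 stroke→I1  (I1: I, integral causality)
#0 stroke→J1  (1-jn J1 has f-setter on 2)
#4 stroke→J1  (J1 flow already set via bond 2)

#0 stroke at J1
#1 stroke at J1
#2 stroke at I1
#3 stroke at J1
#4 stroke at J1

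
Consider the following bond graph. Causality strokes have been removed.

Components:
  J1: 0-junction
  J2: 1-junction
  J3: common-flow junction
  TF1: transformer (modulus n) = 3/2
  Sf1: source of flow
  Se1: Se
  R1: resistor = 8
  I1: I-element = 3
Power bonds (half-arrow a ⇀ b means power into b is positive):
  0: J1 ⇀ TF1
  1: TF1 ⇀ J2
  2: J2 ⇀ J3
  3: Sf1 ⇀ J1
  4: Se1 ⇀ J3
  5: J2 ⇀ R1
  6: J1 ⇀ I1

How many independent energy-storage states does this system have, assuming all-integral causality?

#3 stroke at Sf1  (Sf1 (Sf) sets flow on bond)
#4 stroke at J3  (Se1: effort source, stroke at far end)
#2 stroke at J2  (closing 1-jn rule on J3)
#6 stroke at I1  (I1 integral (f out))
#0 stroke at J1  (closing 0-jn rule on J1)
#1 stroke at TF1  (TF1: transformer flips bond 0)
#5 stroke at J2  (common-f at J2 fixed by 1)

1  (I1 all integral)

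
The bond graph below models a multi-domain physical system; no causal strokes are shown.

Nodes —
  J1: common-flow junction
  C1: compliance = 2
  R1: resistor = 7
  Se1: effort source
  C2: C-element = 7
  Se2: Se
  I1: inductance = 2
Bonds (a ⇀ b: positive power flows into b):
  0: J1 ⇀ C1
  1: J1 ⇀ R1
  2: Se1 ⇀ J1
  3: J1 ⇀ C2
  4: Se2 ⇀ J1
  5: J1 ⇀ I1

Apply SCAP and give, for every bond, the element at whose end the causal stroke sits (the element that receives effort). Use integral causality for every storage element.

b0 |J1
b1 |J1
b2 |J1
b3 |J1
b4 |J1
b5 |I1

b2 |J1  (source Se1 imposes e)
b4 |J1  (Se2 (Se) sets effort on bond)
b0 |J1  (C1 outputs effort q/C1)
b3 |J1  (C2: C, integral causality)
b5 |I1  (prefer integral on I1)
b1 |J1  (common-f at J1 fixed by 5)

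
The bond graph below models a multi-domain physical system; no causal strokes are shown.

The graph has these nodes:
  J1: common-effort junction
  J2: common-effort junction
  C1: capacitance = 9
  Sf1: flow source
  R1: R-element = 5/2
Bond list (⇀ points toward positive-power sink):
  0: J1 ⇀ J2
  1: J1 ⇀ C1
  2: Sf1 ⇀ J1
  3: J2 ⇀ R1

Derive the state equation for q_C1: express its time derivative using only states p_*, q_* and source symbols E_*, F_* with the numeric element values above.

dq_C1/dt = F_Sf1 - 2*q_C1/45

β2 stroke→Sf1  (Sf1 fixes flow; stroke at Sf1)
β1 stroke→J1  (C1 outputs effort q/C1)
β0 stroke→J2  (0-jn J1 has e-setter on 1)
β3 stroke→R1  (J2: bond 0 brought effort, rest push out)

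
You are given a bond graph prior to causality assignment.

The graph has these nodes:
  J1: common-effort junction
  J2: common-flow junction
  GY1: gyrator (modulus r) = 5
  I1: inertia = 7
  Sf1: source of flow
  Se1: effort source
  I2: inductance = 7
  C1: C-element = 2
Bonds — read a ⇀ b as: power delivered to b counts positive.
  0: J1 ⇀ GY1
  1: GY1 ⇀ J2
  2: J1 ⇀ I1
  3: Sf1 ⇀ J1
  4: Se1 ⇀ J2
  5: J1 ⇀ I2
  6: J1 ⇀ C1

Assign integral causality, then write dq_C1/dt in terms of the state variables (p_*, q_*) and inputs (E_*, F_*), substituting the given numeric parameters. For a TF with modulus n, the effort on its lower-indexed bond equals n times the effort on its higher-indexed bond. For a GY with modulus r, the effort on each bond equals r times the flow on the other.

β3 →Sf1  (Sf1: flow source, stroke at near end)
β4 →J2  (Se1 fixes effort; stroke away)
β1 →GY1  (closing 1-jn rule on J2)
β0 →GY1  (GY1 both-in/both-out from 1)
β2 →I1  (I1 integral (f out))
β5 →I2  (prefer integral on I2)
β6 →J1  (J1 needs exactly one e-in)

dq_C1/dt = E_Se1/5 + F_Sf1 - p_I1/7 - p_I2/7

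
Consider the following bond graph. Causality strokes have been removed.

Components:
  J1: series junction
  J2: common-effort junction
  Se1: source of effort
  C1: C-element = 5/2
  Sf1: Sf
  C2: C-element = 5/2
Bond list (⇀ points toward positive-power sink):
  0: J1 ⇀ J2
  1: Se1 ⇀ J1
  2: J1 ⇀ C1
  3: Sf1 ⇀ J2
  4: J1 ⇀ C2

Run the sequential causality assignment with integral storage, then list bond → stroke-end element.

b1 |J1  (source Se1 imposes e)
b3 |Sf1  (Sf1 fixes flow; stroke at Sf1)
b0 |J2  (closing 0-jn rule on J2)
b2 |J1  (common-f at J1 fixed by 0)
b4 |J1  (J1 flow already set via bond 0)

b0 stroke at J2
b1 stroke at J1
b2 stroke at J1
b3 stroke at Sf1
b4 stroke at J1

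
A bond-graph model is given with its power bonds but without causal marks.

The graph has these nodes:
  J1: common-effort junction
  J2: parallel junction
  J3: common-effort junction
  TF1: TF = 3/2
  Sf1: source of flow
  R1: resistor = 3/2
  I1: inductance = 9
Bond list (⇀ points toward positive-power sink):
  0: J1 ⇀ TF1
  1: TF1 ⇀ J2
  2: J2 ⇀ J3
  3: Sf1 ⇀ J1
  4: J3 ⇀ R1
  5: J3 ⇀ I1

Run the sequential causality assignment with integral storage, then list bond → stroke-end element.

b0 stroke→J1
b1 stroke→TF1
b2 stroke→J2
b3 stroke→Sf1
b4 stroke→J3
b5 stroke→I1

bond 3 |Sf1  (Sf1: flow source, stroke at near end)
bond 0 |J1  (J1 needs exactly one e-in)
bond 1 |TF1  (TF1: transformer flips bond 0)
bond 2 |J2  (J2: last free bond brings effort in)
bond 5 |I1  (I1 outputs flow p/I1)
bond 4 |J3  (J3 needs exactly one e-in)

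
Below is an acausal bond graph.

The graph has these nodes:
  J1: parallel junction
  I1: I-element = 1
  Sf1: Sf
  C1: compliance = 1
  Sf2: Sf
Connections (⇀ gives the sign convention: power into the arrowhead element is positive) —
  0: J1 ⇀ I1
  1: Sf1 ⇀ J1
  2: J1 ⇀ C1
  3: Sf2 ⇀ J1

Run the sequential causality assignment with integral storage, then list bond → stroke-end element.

#1 →Sf1  (source Sf1 imposes f)
#3 →Sf2  (Sf2 fixes flow; stroke at Sf2)
#0 →I1  (I1 outputs flow p/I1)
#2 →J1  (J1 needs exactly one e-in)

bond 0 →I1
bond 1 →Sf1
bond 2 →J1
bond 3 →Sf2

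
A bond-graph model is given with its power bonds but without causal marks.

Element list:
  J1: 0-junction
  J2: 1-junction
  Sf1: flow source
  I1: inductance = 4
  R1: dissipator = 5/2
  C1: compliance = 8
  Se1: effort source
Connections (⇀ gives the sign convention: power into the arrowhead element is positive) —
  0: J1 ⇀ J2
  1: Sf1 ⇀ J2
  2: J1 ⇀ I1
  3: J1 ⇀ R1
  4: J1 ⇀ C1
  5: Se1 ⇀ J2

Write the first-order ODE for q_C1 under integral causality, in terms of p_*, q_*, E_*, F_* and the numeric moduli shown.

#1 |Sf1  (Sf1 fixes flow; stroke at Sf1)
#5 |J2  (Se1 (Se) sets effort on bond)
#0 |J2  (common-f at J2 fixed by 1)
#2 |I1  (prefer integral on I1)
#4 |J1  (C1 outputs effort q/C1)
#3 |R1  (J1: bond 4 brought effort, rest push out)

dq_C1/dt = -F_Sf1 - p_I1/4 - q_C1/20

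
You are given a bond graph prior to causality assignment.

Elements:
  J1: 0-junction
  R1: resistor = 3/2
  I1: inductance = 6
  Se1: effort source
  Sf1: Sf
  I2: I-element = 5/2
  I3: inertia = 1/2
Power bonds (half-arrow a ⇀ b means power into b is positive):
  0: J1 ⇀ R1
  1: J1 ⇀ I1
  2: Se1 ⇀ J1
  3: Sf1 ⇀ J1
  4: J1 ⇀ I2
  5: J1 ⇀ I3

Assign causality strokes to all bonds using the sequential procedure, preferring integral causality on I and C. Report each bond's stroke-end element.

β0 →R1
β1 →I1
β2 →J1
β3 →Sf1
β4 →I2
β5 →I3

bond 2 |J1  (source Se1 imposes e)
bond 3 |Sf1  (Sf1 (Sf) sets flow on bond)
bond 0 |R1  (0-jn J1 has e-setter on 2)
bond 1 |I1  (common-e at J1 fixed by 2)
bond 4 |I2  (common-e at J1 fixed by 2)
bond 5 |I3  (common-e at J1 fixed by 2)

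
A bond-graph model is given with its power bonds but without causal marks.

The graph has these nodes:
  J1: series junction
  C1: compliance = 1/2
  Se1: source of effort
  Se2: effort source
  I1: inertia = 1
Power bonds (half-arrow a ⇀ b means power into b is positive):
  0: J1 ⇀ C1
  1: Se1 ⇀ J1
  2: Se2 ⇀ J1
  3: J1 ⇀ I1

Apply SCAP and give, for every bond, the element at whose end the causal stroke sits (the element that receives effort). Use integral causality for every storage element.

b1 stroke at J1  (Se1 fixes effort; stroke away)
b2 stroke at J1  (Se2 (Se) sets effort on bond)
b0 stroke at J1  (prefer integral on C1)
b3 stroke at I1  (closing 1-jn rule on J1)

#0 |J1
#1 |J1
#2 |J1
#3 |I1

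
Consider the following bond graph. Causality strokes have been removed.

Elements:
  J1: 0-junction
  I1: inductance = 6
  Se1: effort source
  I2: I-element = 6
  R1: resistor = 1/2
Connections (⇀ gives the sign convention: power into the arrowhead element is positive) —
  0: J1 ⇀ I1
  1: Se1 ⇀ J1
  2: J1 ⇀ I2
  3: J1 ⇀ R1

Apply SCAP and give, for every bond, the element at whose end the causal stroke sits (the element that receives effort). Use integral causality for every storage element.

#1 →J1  (source Se1 imposes e)
#0 →I1  (common-e at J1 fixed by 1)
#2 →I2  (J1: bond 1 brought effort, rest push out)
#3 →R1  (0-jn J1 has e-setter on 1)

b0 |I1
b1 |J1
b2 |I2
b3 |R1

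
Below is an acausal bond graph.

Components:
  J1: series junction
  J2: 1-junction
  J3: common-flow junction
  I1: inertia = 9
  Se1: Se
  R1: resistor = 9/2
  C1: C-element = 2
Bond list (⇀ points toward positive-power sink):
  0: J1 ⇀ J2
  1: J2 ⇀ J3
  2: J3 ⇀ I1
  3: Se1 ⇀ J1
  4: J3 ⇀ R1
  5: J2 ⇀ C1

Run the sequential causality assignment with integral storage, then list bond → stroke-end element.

bond 0 stroke→J2
bond 1 stroke→J3
bond 2 stroke→I1
bond 3 stroke→J1
bond 4 stroke→J3
bond 5 stroke→J2

b3 |J1  (Se1 fixes effort; stroke away)
b0 |J2  (only one flow-in slot at J1)
b2 |I1  (I1 integral (f out))
b1 |J3  (J3: bond 2 brought flow, rest push out)
b4 |J3  (J3: bond 2 brought flow, rest push out)
b5 |J2  (J2: bond 1 brought flow, rest push out)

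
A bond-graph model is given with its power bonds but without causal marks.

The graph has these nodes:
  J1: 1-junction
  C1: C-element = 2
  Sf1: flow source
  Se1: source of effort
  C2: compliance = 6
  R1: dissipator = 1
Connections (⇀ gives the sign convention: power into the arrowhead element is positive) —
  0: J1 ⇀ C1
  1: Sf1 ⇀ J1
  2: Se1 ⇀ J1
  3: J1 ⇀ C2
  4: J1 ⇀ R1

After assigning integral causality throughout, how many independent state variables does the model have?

b1 |Sf1  (Sf1: flow source, stroke at near end)
b2 |J1  (Se1: effort source, stroke at far end)
b0 |J1  (common-f at J1 fixed by 1)
b3 |J1  (common-f at J1 fixed by 1)
b4 |J1  (1-jn J1 has f-setter on 1)

2  (C1, C2 all integral)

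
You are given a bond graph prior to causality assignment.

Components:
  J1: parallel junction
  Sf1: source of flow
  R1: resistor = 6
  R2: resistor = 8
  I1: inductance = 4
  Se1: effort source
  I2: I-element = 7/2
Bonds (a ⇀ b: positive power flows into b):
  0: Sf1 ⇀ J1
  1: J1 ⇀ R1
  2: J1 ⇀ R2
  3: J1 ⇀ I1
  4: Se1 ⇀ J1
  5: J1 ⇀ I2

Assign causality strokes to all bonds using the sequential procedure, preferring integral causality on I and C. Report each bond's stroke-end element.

b0 |Sf1
b1 |R1
b2 |R2
b3 |I1
b4 |J1
b5 |I2

bond 0 →Sf1  (Sf1 (Sf) sets flow on bond)
bond 4 →J1  (source Se1 imposes e)
bond 1 →R1  (J1: bond 4 brought effort, rest push out)
bond 2 →R2  (J1: bond 4 brought effort, rest push out)
bond 3 →I1  (common-e at J1 fixed by 4)
bond 5 →I2  (J1 effort already set via bond 4)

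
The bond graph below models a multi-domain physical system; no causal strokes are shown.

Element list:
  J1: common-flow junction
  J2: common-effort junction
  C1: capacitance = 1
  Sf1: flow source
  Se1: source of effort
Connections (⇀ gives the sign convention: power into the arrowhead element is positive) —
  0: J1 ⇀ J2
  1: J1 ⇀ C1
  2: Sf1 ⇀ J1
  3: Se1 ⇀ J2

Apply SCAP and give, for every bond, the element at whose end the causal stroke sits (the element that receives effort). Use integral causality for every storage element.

β2 →Sf1  (source Sf1 imposes f)
β3 →J2  (Se1 (Se) sets effort on bond)
β0 →J1  (common-f at J1 fixed by 2)
β1 →J1  (J1: bond 2 brought flow, rest push out)

β0 →J1
β1 →J1
β2 →Sf1
β3 →J2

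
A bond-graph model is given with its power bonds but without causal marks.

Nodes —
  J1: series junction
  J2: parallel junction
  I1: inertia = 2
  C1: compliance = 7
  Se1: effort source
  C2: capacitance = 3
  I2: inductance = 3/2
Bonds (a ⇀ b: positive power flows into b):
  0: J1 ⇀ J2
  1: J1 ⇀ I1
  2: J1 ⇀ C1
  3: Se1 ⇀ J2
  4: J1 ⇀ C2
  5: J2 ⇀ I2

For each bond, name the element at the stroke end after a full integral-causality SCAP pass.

b0 stroke at J1
b1 stroke at I1
b2 stroke at J1
b3 stroke at J2
b4 stroke at J1
b5 stroke at I2

bond 3 →J2  (Se1: effort source, stroke at far end)
bond 0 →J1  (0-jn J2 has e-setter on 3)
bond 5 →I2  (0-jn J2 has e-setter on 3)
bond 1 →I1  (I1 outputs flow p/I1)
bond 2 →J1  (J1: bond 1 brought flow, rest push out)
bond 4 →J1  (J1 flow already set via bond 1)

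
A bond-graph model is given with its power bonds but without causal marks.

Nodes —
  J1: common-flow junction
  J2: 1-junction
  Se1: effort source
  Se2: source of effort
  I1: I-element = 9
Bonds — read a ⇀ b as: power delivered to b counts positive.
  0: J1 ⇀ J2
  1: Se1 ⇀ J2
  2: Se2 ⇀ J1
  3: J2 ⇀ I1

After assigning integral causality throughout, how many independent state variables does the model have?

1  (I1 all integral)

#1 →J2  (Se1 (Se) sets effort on bond)
#2 →J1  (Se2 (Se) sets effort on bond)
#0 →J2  (only one flow-in slot at J1)
#3 →I1  (closing 1-jn rule on J2)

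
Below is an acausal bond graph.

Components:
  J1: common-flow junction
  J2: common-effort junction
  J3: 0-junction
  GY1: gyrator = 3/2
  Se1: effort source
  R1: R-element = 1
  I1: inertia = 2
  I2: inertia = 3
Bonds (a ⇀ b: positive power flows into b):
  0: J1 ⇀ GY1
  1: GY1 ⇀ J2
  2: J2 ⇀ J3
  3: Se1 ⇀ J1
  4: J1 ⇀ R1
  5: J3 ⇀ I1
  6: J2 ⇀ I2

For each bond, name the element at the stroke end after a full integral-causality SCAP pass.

#0 stroke at J1
#1 stroke at J2
#2 stroke at J3
#3 stroke at J1
#4 stroke at R1
#5 stroke at I1
#6 stroke at I2

b3 stroke→J1  (Se1 fixes effort; stroke away)
b5 stroke→I1  (I1 outputs flow p/I1)
b2 stroke→J3  (only one effort-in slot at J3)
b6 stroke→I2  (prefer integral on I2)
b1 stroke→J2  (J2 needs exactly one e-in)
b0 stroke→J1  (GY1 both-in/both-out from 1)
b4 stroke→R1  (J1 needs exactly one f-in)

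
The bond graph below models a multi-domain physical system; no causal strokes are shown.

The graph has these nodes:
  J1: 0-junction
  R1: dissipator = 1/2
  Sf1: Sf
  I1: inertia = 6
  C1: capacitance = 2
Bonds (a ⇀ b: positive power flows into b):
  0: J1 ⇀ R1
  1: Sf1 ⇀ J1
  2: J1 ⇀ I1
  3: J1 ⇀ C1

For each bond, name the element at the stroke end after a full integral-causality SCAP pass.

bond 0 →R1
bond 1 →Sf1
bond 2 →I1
bond 3 →J1

bond 1 →Sf1  (Sf1: flow source, stroke at near end)
bond 2 →I1  (I1 integral (f out))
bond 3 →J1  (prefer integral on C1)
bond 0 →R1  (J1 effort already set via bond 3)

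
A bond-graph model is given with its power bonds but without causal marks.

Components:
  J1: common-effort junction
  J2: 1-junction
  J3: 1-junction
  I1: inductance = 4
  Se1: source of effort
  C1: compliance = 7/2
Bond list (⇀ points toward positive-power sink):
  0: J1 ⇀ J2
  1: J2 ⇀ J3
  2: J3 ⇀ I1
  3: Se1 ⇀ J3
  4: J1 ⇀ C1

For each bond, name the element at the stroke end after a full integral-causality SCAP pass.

b3 |J3  (Se1: effort source, stroke at far end)
b2 |I1  (I1: I, integral causality)
b1 |J3  (J3: bond 2 brought flow, rest push out)
b0 |J2  (common-f at J2 fixed by 1)
b4 |J1  (J1 needs exactly one e-in)

#0 stroke→J2
#1 stroke→J3
#2 stroke→I1
#3 stroke→J3
#4 stroke→J1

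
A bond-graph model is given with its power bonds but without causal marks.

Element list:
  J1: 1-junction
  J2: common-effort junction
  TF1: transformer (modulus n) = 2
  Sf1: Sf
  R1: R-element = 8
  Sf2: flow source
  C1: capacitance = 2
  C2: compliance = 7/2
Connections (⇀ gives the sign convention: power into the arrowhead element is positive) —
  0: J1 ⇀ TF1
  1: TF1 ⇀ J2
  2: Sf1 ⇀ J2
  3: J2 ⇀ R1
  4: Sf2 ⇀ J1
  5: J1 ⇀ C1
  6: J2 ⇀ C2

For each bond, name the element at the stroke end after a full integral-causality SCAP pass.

#0 →J1
#1 →TF1
#2 →Sf1
#3 →R1
#4 →Sf2
#5 →J1
#6 →J2

bond 2 stroke at Sf1  (Sf1 (Sf) sets flow on bond)
bond 4 stroke at Sf2  (Sf2: flow source, stroke at near end)
bond 0 stroke at J1  (J1 flow already set via bond 4)
bond 5 stroke at J1  (common-f at J1 fixed by 4)
bond 1 stroke at TF1  (TF1 one-in-one-out from 0)
bond 6 stroke at J2  (C2 integral (e out))
bond 3 stroke at R1  (0-jn J2 has e-setter on 6)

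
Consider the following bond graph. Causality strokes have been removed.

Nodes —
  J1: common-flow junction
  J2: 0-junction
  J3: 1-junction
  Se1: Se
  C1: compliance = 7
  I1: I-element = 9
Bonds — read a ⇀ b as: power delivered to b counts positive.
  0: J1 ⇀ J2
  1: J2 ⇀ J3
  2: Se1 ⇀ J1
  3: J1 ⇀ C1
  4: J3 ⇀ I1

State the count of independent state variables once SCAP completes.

β2 stroke→J1  (source Se1 imposes e)
β3 stroke→J1  (C1 integral (e out))
β0 stroke→J2  (only one flow-in slot at J1)
β1 stroke→J3  (J2: bond 0 brought effort, rest push out)
β4 stroke→I1  (J3: last free bond brings flow in)

2  (C1, I1 all integral)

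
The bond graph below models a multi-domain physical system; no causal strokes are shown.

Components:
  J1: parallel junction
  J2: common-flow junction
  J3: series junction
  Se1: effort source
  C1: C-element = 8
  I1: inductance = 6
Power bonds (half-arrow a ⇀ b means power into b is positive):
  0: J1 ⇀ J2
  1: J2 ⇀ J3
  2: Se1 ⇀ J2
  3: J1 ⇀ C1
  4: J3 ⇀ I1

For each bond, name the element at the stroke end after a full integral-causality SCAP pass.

bond 2 |J2  (Se1 fixes effort; stroke away)
bond 3 |J1  (C1: C, integral causality)
bond 0 |J2  (common-e at J1 fixed by 3)
bond 1 |J3  (J2 needs exactly one f-in)
bond 4 |I1  (only one flow-in slot at J3)

#0 stroke→J2
#1 stroke→J3
#2 stroke→J2
#3 stroke→J1
#4 stroke→I1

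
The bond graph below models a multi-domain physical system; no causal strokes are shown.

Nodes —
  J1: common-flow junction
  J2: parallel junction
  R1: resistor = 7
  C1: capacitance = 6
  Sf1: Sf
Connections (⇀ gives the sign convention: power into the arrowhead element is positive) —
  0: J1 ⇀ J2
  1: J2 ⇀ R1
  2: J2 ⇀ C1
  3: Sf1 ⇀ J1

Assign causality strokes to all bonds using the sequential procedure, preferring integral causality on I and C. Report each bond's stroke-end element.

bond 0 |J1
bond 1 |R1
bond 2 |J2
bond 3 |Sf1

b3 stroke→Sf1  (source Sf1 imposes f)
b0 stroke→J1  (1-jn J1 has f-setter on 3)
b2 stroke→J2  (C1: C, integral causality)
b1 stroke→R1  (0-jn J2 has e-setter on 2)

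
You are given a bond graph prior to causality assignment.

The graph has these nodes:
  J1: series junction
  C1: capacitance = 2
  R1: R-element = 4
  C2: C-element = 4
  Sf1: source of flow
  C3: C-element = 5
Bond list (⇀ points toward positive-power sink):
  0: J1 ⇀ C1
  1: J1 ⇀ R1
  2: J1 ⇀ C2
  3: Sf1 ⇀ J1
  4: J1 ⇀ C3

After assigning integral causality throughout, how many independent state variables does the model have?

3  (C1, C2, C3 all integral)

b3 stroke at Sf1  (source Sf1 imposes f)
b0 stroke at J1  (J1: bond 3 brought flow, rest push out)
b1 stroke at J1  (common-f at J1 fixed by 3)
b2 stroke at J1  (common-f at J1 fixed by 3)
b4 stroke at J1  (J1: bond 3 brought flow, rest push out)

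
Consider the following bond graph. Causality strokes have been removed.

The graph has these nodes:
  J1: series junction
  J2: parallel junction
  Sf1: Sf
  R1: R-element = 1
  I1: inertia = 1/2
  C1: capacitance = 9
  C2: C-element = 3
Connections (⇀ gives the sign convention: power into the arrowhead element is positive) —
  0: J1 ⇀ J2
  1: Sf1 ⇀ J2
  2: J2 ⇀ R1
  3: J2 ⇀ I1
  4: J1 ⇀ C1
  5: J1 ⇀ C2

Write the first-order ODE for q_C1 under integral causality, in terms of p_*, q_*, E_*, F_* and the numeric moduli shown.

dq_C1/dt = -F_Sf1 + 2*p_I1 - q_C1/9 - q_C2/3

#1 stroke at Sf1  (source Sf1 imposes f)
#3 stroke at I1  (I1 outputs flow p/I1)
#4 stroke at J1  (prefer integral on C1)
#5 stroke at J1  (C2 outputs effort q/C2)
#0 stroke at J2  (closing 1-jn rule on J1)
#2 stroke at R1  (0-jn J2 has e-setter on 0)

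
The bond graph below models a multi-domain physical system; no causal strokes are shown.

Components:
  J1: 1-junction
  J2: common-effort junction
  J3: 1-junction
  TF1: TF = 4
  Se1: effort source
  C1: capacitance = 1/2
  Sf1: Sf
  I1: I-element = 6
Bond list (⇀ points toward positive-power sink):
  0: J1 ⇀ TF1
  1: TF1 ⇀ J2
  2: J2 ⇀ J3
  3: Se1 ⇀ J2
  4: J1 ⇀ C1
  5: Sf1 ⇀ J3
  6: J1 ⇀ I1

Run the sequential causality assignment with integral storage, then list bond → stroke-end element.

b3 stroke→J2  (Se1 fixes effort; stroke away)
b5 stroke→Sf1  (Sf1 fixes flow; stroke at Sf1)
b1 stroke→TF1  (common-e at J2 fixed by 3)
b2 stroke→J3  (J2: bond 3 brought effort, rest push out)
b0 stroke→J1  (TF TF1: opposite of bond 1)
b4 stroke→J1  (prefer integral on C1)
b6 stroke→I1  (closing 1-jn rule on J1)

β0 stroke at J1
β1 stroke at TF1
β2 stroke at J3
β3 stroke at J2
β4 stroke at J1
β5 stroke at Sf1
β6 stroke at I1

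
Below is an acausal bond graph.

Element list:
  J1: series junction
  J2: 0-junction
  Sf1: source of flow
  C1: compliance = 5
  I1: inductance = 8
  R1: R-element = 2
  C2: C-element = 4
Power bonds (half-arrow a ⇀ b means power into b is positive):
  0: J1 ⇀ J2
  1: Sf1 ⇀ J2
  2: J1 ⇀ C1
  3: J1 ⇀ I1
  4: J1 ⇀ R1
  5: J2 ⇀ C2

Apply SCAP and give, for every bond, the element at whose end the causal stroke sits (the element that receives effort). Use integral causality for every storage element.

#1 |Sf1  (Sf1 (Sf) sets flow on bond)
#2 |J1  (prefer integral on C1)
#3 |I1  (prefer integral on I1)
#0 |J1  (J1 flow already set via bond 3)
#4 |J1  (J1 flow already set via bond 3)
#5 |J2  (J2 needs exactly one e-in)

β0 |J1
β1 |Sf1
β2 |J1
β3 |I1
β4 |J1
β5 |J2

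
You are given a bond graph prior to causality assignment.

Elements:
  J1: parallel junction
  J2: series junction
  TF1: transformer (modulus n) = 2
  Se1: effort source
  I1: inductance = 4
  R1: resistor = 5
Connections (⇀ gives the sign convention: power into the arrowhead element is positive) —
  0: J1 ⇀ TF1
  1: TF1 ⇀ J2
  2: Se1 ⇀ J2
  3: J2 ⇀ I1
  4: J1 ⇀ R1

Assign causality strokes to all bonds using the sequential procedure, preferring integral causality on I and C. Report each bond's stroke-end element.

#2 |J2  (source Se1 imposes e)
#3 |I1  (I1 outputs flow p/I1)
#1 |J2  (1-jn J2 has f-setter on 3)
#0 |TF1  (TF TF1: opposite of bond 1)
#4 |J1  (only one effort-in slot at J1)

bond 0 →TF1
bond 1 →J2
bond 2 →J2
bond 3 →I1
bond 4 →J1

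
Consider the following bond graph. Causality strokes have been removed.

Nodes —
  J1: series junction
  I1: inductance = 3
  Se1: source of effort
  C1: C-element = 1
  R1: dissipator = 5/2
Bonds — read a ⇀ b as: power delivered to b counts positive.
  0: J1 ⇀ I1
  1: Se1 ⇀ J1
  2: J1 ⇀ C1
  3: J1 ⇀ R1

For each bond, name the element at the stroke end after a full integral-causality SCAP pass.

#1 |J1  (Se1: effort source, stroke at far end)
#0 |I1  (I1 integral (f out))
#2 |J1  (1-jn J1 has f-setter on 0)
#3 |J1  (J1: bond 0 brought flow, rest push out)

b0 |I1
b1 |J1
b2 |J1
b3 |J1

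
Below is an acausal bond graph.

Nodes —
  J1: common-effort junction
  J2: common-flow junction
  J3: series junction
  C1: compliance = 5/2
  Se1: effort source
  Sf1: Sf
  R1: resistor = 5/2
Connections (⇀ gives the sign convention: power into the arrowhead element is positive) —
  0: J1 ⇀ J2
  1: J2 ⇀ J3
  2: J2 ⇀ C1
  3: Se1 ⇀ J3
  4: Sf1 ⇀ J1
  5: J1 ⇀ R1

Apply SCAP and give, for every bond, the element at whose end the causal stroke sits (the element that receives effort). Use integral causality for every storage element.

#3 stroke→J3  (source Se1 imposes e)
#4 stroke→Sf1  (source Sf1 imposes f)
#1 stroke→J2  (J3 needs exactly one f-in)
#2 stroke→J2  (prefer integral on C1)
#0 stroke→J1  (J2: last free bond brings flow in)
#5 stroke→R1  (0-jn J1 has e-setter on 0)

#0 →J1
#1 →J2
#2 →J2
#3 →J3
#4 →Sf1
#5 →R1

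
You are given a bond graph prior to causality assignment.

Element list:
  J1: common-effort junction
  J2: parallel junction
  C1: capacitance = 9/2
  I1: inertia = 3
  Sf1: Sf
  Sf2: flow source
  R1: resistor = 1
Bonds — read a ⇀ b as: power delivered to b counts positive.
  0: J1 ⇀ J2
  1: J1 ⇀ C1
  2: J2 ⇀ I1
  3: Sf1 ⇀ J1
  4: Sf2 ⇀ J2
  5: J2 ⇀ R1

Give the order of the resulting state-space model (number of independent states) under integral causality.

b3 →Sf1  (Sf1 (Sf) sets flow on bond)
b4 →Sf2  (Sf2 fixes flow; stroke at Sf2)
b1 →J1  (C1 integral (e out))
b0 →J2  (common-e at J1 fixed by 1)
b2 →I1  (0-jn J2 has e-setter on 0)
b5 →R1  (J2: bond 0 brought effort, rest push out)

2  (C1, I1 all integral)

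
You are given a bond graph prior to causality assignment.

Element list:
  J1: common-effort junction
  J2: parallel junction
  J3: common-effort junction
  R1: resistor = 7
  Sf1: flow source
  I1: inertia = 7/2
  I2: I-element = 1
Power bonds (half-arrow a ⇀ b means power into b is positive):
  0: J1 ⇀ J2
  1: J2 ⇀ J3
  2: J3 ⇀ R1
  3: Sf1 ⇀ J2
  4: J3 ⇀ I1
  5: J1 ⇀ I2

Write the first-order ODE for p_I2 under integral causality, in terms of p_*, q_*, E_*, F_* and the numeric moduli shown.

dp_I2/dt = 7*F_Sf1 - 2*p_I1 - 7*p_I2

#3 |Sf1  (source Sf1 imposes f)
#4 |I1  (prefer integral on I1)
#5 |I2  (I2 outputs flow p/I2)
#0 |J1  (only one effort-in slot at J1)
#1 |J2  (only one effort-in slot at J2)
#2 |J3  (closing 0-jn rule on J3)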